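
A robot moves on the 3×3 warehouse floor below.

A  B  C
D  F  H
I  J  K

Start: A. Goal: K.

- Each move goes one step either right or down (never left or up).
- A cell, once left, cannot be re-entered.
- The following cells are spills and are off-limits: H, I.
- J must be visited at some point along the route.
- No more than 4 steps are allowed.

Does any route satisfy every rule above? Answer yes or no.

yes

One route that works: A → D → F → J → K.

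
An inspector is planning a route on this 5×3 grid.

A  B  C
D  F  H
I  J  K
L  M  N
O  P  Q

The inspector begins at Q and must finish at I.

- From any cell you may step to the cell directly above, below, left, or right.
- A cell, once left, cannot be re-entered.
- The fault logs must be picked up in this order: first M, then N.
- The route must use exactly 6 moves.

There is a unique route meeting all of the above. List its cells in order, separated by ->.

Q -> P -> M -> N -> K -> J -> I

The waypoints must appear in the order M, N, with no cell reused.
Route from Q: left 1 to P, up 1 to M, right 1 to N, up 1 to K, left 2 to I — 6 moves in all.
Check: order respected (M at step 2, N at step 3); 6 moves as required.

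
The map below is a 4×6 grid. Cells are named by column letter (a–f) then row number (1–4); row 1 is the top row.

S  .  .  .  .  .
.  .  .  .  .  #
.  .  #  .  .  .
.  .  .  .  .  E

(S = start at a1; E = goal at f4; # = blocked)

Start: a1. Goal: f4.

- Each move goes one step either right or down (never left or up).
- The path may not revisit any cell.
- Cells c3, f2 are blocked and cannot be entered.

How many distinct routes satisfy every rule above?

A right/down-only route from a1 to f4 makes exactly 3 down-moves and 5 right-moves in some order.
With no other constraints that would be C(8,3) = 56 routes.
Subtract routes through each blocked cell (inclusion–exclusion for overlaps): − through f2: 6 − through c3: 24 → 26.
That gives 26 routes.

26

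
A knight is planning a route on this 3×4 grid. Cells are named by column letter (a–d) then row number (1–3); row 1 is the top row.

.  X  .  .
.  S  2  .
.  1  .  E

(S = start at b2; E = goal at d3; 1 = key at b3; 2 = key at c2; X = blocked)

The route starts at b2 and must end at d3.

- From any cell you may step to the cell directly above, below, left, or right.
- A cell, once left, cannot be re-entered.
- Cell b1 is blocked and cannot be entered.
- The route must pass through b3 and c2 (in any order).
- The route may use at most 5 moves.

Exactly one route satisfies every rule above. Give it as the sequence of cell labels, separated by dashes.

b2 - b3 - c3 - c2 - d2 - d3

Any route must reach b3 and c2 and still end at d3 within 5 moves, so the order of the required stops is forced.
Route from b2: down 1 to b3, right 1 to c3, up 1 to c2, right 1 to d2, down 1 to d3 — 5 moves in all.
Check: all required cells visited; 5 ≤ 5 moves.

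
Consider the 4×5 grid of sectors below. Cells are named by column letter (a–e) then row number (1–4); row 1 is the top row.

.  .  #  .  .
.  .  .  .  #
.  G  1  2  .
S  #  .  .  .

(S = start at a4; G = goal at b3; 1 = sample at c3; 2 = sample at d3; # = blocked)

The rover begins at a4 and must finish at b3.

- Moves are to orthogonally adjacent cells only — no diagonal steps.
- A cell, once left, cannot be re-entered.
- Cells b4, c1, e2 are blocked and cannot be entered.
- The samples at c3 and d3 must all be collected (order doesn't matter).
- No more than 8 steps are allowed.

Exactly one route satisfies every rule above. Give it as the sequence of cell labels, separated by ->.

The budget equals the shortest possible length, so every move has to be on a shortest route through the required cells.
Route from a4: up 2 to a2, right 3 to d2, down 1 to d3, left 2 to b3 — 8 moves in all.
Check: all required cells visited; 8 ≤ 8 moves.

a4 -> a3 -> a2 -> b2 -> c2 -> d2 -> d3 -> c3 -> b3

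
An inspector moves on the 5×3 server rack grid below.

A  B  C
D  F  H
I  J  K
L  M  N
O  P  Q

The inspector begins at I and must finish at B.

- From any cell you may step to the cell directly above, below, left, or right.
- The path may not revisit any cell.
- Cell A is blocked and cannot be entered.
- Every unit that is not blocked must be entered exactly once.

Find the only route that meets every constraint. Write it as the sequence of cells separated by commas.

Need to visit all 14 open cells exactly once, starting at I and ending at B.
Cell O has only two open neighbours (L and P), so the path must pass straight through it: one of those is the cell it's entered from and the other is where it exits.
Route from I: up 1 to D, right 1 to F, down 2 to M, left 1 to L, down 1 to O, right 2 to Q, up 4 to C, left 1 to B — 13 moves in all.
Check: all 14 open cells covered.

I, D, F, J, M, L, O, P, Q, N, K, H, C, B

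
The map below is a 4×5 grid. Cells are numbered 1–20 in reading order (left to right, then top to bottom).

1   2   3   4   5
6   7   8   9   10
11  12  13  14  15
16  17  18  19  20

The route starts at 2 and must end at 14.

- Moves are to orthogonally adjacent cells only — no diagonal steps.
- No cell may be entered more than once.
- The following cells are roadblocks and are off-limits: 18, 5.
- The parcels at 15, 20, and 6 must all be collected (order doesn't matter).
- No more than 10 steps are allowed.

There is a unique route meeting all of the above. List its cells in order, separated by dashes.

Any route must reach 15, 20, and 6 and still end at 14 within 10 moves, so the order of the required stops is forced.
Route from 2: left 1 to 1, down 1 to 6, right 4 to 10, down 2 to 20, left 1 to 19, up 1 to 14 — 10 moves in all.
Check: all required cells visited; 10 ≤ 10 moves.

2 - 1 - 6 - 7 - 8 - 9 - 10 - 15 - 20 - 19 - 14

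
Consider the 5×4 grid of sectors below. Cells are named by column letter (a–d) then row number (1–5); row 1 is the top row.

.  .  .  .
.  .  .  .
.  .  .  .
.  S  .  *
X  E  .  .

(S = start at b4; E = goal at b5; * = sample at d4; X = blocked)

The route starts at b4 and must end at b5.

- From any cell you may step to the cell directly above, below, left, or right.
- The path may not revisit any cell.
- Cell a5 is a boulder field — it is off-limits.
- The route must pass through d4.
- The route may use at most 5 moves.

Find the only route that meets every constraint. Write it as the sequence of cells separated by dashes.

b4 - c4 - d4 - d5 - c5 - b5

The 5-move cap with required stops at d4 leaves no slack for detours.
Route from b4: 2× right (reaching d4), down to d5, 2× left (reaching b5) — 5 moves in all.
Check: all required cells visited; 5 ≤ 5 moves.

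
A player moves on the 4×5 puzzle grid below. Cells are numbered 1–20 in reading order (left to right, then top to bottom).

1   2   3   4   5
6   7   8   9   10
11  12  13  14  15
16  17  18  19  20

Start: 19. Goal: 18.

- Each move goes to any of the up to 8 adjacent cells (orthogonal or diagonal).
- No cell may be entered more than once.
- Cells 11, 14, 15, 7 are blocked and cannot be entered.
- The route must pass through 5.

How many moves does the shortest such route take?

7

Any route passes through 5 somewhere between 19 and 18. Summing Chebyshev distances along the two legs (19 → 5 → 18) gives a lower bound of 3 + 3 = 6 moves.
The shortest route satisfying every rule uses 7 moves: 19 → 13 → 9 → 5 → 4 → 8 → 12 → 18.
The no-revisit rule (legs can't share cells) pushes the minimum above the 6-move bound; an exhaustive check rules out every length from 6 to 6, leaving 7 as the minimum.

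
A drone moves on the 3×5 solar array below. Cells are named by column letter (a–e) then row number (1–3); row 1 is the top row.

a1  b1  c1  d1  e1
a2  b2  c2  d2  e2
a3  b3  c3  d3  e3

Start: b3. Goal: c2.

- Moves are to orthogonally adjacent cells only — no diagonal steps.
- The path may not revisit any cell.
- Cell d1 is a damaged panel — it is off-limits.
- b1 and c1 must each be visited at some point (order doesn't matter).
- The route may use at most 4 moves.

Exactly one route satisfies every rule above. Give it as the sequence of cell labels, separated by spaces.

b3 b2 b1 c1 c2

The budget equals the shortest possible length, so every move has to be on a shortest route through the required cells.
Route from b3: 2× up (reaching b1), right to c1, down to c2 — 4 moves in all.
Check: all required cells visited; 4 ≤ 4 moves.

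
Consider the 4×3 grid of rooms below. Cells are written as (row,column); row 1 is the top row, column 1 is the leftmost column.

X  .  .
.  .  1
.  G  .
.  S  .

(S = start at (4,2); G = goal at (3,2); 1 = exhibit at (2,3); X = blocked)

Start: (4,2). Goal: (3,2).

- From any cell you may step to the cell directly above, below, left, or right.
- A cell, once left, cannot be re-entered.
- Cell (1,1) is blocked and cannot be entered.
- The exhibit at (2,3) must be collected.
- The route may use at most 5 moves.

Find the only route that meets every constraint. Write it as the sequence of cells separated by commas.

The 5-move cap with required stops at (2,3) leaves no slack for detours.
Route from (4,2): right 1 to (4,3), up 2 to (2,3), left 1 to (2,2), down 1 to (3,2) — 5 moves in all.
Check: all required cells visited; 5 ≤ 5 moves.

(4,2), (4,3), (3,3), (2,3), (2,2), (3,2)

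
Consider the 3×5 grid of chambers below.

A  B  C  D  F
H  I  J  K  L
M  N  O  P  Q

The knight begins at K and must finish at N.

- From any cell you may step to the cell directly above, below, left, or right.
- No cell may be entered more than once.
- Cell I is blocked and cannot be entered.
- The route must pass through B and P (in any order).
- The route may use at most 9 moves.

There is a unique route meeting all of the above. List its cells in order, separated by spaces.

The 9-move cap with required stops at B, P leaves no slack for detours.
Route from K: down to P, left to O, 2× up (reaching C), 2× left (reaching A), 2× down (reaching M), right to N — 9 moves in all.
Check: all required cells visited; 9 ≤ 9 moves.

K P O J C B A H M N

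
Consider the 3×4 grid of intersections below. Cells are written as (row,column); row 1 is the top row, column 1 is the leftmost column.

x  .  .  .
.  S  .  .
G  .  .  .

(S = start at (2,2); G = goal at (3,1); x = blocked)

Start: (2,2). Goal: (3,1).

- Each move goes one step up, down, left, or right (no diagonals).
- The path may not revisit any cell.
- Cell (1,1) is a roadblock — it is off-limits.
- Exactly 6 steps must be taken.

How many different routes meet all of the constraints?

2

Need simple routes of exactly 6 moves from (2,2) to (3,1) (Manhattan distance 2, so 2 moves are spent on a detour and 2 undoing it).
Enumerating: (2,2) (1,2) (1,3) (2,3) (3,3) (3,2) (3,1) | (2,2) (2,3) (2,4) (3,4) (3,3) (3,2) (3,1).
That gives 2 routes.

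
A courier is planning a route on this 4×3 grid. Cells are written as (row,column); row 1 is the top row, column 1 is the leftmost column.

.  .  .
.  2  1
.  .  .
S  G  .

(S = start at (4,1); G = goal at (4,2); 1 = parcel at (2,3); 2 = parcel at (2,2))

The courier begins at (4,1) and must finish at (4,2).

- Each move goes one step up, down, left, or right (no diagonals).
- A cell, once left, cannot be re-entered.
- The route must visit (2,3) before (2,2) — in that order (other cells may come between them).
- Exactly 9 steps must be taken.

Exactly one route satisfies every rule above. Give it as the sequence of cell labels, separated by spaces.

The waypoints must appear in the order (2,3), (2,2), with no cell reused.
Route from (4,1): up 3 to (1,1), right 2 to (1,3), down 1 to (2,3), left 1 to (2,2), down 2 to (4,2) — 9 moves in all.
Check: order respected (1 at step 6, 2 at step 7); 9 moves as required.

(4,1) (3,1) (2,1) (1,1) (1,2) (1,3) (2,3) (2,2) (3,2) (4,2)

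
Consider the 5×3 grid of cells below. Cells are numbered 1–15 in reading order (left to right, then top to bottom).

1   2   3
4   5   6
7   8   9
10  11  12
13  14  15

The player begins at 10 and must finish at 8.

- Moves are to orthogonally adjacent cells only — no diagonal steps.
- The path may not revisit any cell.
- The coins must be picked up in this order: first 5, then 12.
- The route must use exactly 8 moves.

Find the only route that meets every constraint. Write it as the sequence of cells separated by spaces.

10 7 4 5 6 9 12 11 8

The waypoints must appear in the order 5, 12, with no cell reused.
Route from 10: up 2 to 4, right 2 to 6, down 2 to 12, left 1 to 11, up 1 to 8 — 8 moves in all.
Check: order respected (5 at step 3, 12 at step 6); 8 moves as required.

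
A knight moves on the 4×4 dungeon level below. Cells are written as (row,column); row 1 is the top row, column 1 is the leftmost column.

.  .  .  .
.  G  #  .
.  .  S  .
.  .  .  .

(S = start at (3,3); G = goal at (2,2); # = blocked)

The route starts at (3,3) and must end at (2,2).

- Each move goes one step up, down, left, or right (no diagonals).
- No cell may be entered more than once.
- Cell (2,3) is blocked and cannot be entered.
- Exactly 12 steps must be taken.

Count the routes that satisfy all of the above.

4

Need simple routes of exactly 12 moves from (3,3) to (2,2) (Manhattan distance 2, so 5 moves are spent on a detour and 5 undoing it).
Enumerating: (3,3) (4,3) (4,4) (3,4) (2,4) (1,4) (1,3) (1,2) (1,1) (2,1) (3,1) (3,2) (2,2) | (3,3) (3,2) (4,2) (4,3) (4,4) (3,4) (2,4) (1,4) (1,3) (1,2) (1,1) (2,1) (2,2) | (3,3) (3,2) (3,1) (4,1) (4,2) (4,3) (4,4) (3,4) (2,4) (1,4) (1,3) (1,2) (2,2) | (3,3) (3,4) (2,4) (1,4) (1,3) (1,2) (1,1) (2,1) (3,1) (4,1) (4,2) (3,2) (2,2).
That gives 4 routes.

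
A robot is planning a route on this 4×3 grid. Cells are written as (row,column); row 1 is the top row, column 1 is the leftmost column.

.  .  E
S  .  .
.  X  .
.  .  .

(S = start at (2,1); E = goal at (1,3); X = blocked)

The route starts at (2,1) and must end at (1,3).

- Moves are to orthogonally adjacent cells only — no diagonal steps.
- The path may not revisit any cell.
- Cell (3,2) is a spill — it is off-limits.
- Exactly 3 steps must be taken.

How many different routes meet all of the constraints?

3

Need simple routes of exactly 3 moves from (2,1) to (1,3) (Manhattan distance 3, so 0 moves are spent on a detour and 0 undoing it).
Enumerating: (2,1) (1,1) (1,2) (1,3) | (2,1) (2,2) (1,2) (1,3) | (2,1) (2,2) (2,3) (1,3).
That gives 3 routes.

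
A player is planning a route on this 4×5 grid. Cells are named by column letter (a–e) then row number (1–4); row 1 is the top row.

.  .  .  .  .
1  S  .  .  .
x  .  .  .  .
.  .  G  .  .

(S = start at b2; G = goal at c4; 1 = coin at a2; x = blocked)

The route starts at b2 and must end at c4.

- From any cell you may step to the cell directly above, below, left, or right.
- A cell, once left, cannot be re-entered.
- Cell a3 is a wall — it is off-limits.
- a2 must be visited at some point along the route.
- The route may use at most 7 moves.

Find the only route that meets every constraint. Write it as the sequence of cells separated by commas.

b2, a2, a1, b1, c1, c2, c3, c4

The 7-move cap with required stops at a2 leaves no slack for detours.
Route from b2: left 1 to a2, up 1 to a1, right 2 to c1, down 3 to c4 — 7 moves in all.
Check: all required cells visited; 7 ≤ 7 moves.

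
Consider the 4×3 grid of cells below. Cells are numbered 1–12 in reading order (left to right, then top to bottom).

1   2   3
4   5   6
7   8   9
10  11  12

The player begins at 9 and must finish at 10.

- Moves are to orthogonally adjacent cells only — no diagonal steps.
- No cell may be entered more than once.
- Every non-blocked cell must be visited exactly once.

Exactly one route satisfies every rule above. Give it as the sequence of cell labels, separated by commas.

Need to visit all 12 open cells exactly once, starting at 9 and ending at 10.
Cell 12 has only two open neighbours (9 and 11), so the path must pass straight through it: one of those is the cell it's entered from and the other is where it exits.
Route from 9: down 1 to 12, left 1 to 11, up 2 to 5, right 1 to 6, up 1 to 3, left 2 to 1, down 3 to 10 — 11 moves in all.
Check: all 12 open cells covered.

9, 12, 11, 8, 5, 6, 3, 2, 1, 4, 7, 10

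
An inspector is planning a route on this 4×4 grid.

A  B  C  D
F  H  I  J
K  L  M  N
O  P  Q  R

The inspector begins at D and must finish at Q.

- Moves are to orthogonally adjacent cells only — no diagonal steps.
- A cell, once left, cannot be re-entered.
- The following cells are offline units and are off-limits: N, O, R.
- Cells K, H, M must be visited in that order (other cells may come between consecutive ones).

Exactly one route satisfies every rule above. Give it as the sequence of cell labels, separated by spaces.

D C B A F K L H I M Q

The waypoints must appear in the order K, H, M, with no cell reused.
Route from D: 3× left (reaching A), 2× down (reaching K), right to L, up to H, right to I, 2× down (reaching Q) — 10 moves in all.
Check: order respected (K at step 5, H at step 7, M at step 9).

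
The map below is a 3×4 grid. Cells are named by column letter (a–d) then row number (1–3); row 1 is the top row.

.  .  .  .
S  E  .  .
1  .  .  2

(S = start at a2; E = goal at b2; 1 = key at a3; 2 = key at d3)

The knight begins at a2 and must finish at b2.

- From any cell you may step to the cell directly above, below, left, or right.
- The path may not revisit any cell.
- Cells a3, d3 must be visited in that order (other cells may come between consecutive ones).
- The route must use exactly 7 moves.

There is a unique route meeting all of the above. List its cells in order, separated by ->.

a2 -> a3 -> b3 -> c3 -> d3 -> d2 -> c2 -> b2

The waypoints must appear in the order a3, d3, with no cell reused.
Route from a2: down 1 to a3, right 3 to d3, up 1 to d2, left 2 to b2 — 7 moves in all.
Check: order respected (1 at step 1, 2 at step 4); 7 moves as required.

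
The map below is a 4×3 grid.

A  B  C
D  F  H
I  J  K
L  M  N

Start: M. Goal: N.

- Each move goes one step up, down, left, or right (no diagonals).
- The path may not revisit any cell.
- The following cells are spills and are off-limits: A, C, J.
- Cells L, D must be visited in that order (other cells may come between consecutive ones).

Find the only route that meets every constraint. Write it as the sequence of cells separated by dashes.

M - L - I - D - F - H - K - N

The waypoints must appear in the order L, D, with no cell reused.
Route from M: left 1 to L, up 2 to D, right 2 to H, down 2 to N — 7 moves in all.
Check: order respected (L at step 1, D at step 3).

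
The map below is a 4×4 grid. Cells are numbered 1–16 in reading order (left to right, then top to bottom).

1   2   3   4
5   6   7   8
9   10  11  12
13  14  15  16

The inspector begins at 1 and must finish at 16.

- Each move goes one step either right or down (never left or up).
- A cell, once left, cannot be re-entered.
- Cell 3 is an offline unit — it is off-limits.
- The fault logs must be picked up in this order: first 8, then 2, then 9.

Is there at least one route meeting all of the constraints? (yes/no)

no

2 lies above 8, so going from 8 to 2 would need an upward move — but moves only go right/down, so 8 cannot be visited before 2.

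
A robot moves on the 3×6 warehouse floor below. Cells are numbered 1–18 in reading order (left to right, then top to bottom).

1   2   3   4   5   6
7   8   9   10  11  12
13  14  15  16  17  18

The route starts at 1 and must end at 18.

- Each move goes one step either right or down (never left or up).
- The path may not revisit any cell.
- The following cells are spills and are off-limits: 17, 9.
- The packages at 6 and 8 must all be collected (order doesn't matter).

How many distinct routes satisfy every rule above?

A right/down-only route from 1 to 18 makes exactly 2 down-moves and 5 right-moves in some order.
With no other constraints that would be C(7,2) = 21 routes.
8 is below but to the left of 6: going 6 → 8 would need a leftward move and 8 → 6 an upward move, so no right/down-only route can visit both required cells.
No route satisfies every constraint, so the count is 0.

0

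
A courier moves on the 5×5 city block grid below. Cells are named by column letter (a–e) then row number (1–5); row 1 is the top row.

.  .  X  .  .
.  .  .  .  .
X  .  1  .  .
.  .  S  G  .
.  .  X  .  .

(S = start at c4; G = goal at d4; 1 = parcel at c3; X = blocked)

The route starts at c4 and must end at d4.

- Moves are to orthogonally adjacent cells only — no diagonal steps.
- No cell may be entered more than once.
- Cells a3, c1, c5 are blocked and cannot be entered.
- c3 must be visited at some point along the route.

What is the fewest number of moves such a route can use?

3

Any route passes through c3 somewhere between c4 and d4. Summing Manhattan distances along the two legs (c4 → c3 → d4) gives a lower bound of 1 + 2 = 3 moves.
A route of 3 moves achieves this: c4 → c3 → d3 → d4.
Since 3 matches the lower bound, it is optimal.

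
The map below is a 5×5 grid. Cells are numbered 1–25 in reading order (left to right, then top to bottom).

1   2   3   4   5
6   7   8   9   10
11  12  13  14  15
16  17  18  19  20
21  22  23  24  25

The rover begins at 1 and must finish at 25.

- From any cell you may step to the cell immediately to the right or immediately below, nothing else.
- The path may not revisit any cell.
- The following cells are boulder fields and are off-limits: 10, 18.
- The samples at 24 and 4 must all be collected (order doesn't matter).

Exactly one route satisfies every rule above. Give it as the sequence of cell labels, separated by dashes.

Moves only go right or down, so the column and row indices never decrease.
Route from 1: right 3 to 4, down 4 to 24, right 1 to 25 — 8 moves in all.
Check: all required cells visited.

1 - 2 - 3 - 4 - 9 - 14 - 19 - 24 - 25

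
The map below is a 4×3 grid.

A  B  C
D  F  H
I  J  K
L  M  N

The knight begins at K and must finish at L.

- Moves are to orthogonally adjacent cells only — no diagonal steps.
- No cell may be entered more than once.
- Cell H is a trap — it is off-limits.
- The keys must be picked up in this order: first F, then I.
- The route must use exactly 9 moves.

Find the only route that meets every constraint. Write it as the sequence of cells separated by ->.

K -> N -> M -> J -> F -> B -> A -> D -> I -> L

The waypoints must appear in the order F, I, with no cell reused.
Route from K: down 1 to N, left 1 to M, up 3 to B, left 1 to A, down 3 to L — 9 moves in all.
Check: order respected (F at step 4, I at step 8); 9 moves as required.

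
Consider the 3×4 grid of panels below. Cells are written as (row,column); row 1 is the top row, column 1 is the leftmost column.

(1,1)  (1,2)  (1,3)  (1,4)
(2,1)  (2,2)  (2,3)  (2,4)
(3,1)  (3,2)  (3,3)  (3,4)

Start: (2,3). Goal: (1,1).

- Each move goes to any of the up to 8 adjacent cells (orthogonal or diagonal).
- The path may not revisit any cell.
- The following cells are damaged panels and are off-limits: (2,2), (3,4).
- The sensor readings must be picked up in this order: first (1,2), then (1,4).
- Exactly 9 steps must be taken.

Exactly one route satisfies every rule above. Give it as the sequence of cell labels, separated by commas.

(2,3), (1,2), (1,3), (1,4), (2,4), (3,3), (3,2), (3,1), (2,1), (1,1)

The waypoints must appear in the order (1,2), (1,4), with no cell reused.
Route from (2,3): up-left 1 to (1,2), right 2 to (1,4), down 1 to (2,4), down-left 1 to (3,3), left 2 to (3,1), up 2 to (1,1) — 9 moves in all.
Check: order respected ((1,2) at step 1, (1,4) at step 3); 9 moves as required.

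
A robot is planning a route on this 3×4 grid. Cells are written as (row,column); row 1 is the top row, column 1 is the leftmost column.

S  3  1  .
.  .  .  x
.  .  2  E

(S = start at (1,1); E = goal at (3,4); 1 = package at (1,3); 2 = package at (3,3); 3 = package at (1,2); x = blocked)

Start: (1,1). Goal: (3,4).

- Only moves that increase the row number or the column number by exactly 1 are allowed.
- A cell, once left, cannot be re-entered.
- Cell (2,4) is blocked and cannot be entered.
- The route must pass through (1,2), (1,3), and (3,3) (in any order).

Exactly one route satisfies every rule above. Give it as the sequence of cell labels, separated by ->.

Moves only go right or down, so the column and row indices never decrease.
Route from (1,1): right 2 to (1,3), down 2 to (3,3), right 1 to (3,4) — 5 moves in all.
Check: all required cells visited.

(1,1) -> (1,2) -> (1,3) -> (2,3) -> (3,3) -> (3,4)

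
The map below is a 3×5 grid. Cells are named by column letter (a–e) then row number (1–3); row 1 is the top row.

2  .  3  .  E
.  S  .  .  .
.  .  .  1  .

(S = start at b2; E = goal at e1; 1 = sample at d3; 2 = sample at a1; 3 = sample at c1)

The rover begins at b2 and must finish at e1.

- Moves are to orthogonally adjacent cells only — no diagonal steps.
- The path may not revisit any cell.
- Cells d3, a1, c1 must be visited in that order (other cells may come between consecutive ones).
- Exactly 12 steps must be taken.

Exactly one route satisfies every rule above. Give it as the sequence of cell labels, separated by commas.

The waypoints must appear in the order d3, a1, c1, with no cell reused.
Route from b2: right 2 to d2, down 1 to d3, left 3 to a3, up 2 to a1, right 4 to e1 — 12 moves in all.
Check: order respected (1 at step 3, 2 at step 8, 3 at step 10); 12 moves as required.

b2, c2, d2, d3, c3, b3, a3, a2, a1, b1, c1, d1, e1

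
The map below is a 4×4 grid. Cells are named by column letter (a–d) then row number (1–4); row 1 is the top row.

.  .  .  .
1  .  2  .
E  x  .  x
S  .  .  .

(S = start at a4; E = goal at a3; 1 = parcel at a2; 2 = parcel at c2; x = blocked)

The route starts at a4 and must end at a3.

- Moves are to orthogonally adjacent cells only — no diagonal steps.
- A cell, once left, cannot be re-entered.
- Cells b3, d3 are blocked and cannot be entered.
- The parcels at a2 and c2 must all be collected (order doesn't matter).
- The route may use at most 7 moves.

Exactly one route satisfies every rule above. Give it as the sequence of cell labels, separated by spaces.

Any route must reach a2 and c2 and still end at a3 within 7 moves, so the order of the required stops is forced.
Route from a4: right 2 to c4, up 2 to c2, left 2 to a2, down 1 to a3 — 7 moves in all.
Check: all required cells visited; 7 ≤ 7 moves.

a4 b4 c4 c3 c2 b2 a2 a3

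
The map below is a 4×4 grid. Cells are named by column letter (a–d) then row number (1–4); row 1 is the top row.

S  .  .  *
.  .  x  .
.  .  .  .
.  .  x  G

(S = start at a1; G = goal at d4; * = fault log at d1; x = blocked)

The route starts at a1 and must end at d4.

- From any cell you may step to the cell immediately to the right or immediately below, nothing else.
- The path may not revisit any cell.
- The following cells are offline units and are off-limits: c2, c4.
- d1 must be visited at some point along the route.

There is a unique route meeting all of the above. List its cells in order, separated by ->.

a1 -> b1 -> c1 -> d1 -> d2 -> d3 -> d4

Moves only go right or down, so the column and row indices never decrease.
Route from a1: right 3 to d1, down 3 to d4 — 6 moves in all.
Check: all required cells visited.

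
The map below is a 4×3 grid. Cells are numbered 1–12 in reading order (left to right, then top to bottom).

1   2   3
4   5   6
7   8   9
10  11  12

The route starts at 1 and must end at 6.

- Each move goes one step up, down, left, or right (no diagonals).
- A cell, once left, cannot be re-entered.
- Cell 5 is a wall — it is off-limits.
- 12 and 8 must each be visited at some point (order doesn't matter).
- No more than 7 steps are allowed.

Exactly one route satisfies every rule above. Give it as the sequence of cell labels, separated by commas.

The 7-move cap with required stops at 12, 8 leaves no slack for detours.
Route from 1: down 2 to 7, right 1 to 8, down 1 to 11, right 1 to 12, up 2 to 6 — 7 moves in all.
Check: all required cells visited; 7 ≤ 7 moves.

1, 4, 7, 8, 11, 12, 9, 6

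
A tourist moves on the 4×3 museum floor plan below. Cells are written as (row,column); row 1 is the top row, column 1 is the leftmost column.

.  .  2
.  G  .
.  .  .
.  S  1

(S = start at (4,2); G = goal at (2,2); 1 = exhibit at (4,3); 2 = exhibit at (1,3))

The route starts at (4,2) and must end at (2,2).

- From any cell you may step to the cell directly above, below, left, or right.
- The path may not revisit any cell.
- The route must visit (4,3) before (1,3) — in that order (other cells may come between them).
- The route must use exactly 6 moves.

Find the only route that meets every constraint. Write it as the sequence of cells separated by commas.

(4,2), (4,3), (3,3), (2,3), (1,3), (1,2), (2,2)

The waypoints must appear in the order (4,3), (1,3), with no cell reused.
Route from (4,2): right 1 to (4,3), up 3 to (1,3), left 1 to (1,2), down 1 to (2,2) — 6 moves in all.
Check: order respected (1 at step 1, 2 at step 4); 6 moves as required.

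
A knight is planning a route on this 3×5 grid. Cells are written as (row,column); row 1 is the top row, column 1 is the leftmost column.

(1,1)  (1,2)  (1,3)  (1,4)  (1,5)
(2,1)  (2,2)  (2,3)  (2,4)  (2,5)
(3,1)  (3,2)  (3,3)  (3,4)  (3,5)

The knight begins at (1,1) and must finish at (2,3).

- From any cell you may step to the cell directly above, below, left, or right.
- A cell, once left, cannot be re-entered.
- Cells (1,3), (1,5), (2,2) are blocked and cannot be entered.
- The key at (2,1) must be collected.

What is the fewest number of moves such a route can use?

5

Any route passes through (2,1) somewhere between (1,1) and (2,3). Summing Manhattan distances along the two legs ((1,1) → (2,1) → (2,3)) gives a lower bound of 1 + 2 = 3 moves.
That bound ignores the blocked cells. Measuring each leg by the fewest moves that actually steer around them ((1,1)→(2,1): 1; (2,1)→(2,3): 4) raises the lower bound to 5.
A route of 5 moves exists: (1,1) → (2,1) → (3,1) → (3,2) → (3,3) → (2,3).
Since 5 matches that lower bound, it is optimal.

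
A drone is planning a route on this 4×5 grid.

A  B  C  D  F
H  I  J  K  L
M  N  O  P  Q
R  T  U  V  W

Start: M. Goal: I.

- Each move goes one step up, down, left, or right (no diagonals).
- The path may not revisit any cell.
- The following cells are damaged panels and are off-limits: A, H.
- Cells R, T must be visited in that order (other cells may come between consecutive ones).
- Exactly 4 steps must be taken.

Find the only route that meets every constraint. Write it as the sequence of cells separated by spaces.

M R T N I

The waypoints must appear in the order R, T, with no cell reused.
Route from M: down to R, right to T, 2× up (reaching I) — 4 moves in all.
Check: order respected (R at step 1, T at step 2); 4 moves as required.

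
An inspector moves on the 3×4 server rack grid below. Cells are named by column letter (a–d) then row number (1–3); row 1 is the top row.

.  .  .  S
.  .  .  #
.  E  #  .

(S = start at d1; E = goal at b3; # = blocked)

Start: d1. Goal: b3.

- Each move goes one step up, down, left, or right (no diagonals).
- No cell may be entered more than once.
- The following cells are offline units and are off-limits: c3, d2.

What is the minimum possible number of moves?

The Manhattan distance from d1 to b3 is |1−3| + |4−2| = 4, so at least 4 moves are needed.
A route of 4 moves achieves this: d1 → c1 → c2 → b2 → b3.
Since 4 matches the lower bound, it is optimal.

4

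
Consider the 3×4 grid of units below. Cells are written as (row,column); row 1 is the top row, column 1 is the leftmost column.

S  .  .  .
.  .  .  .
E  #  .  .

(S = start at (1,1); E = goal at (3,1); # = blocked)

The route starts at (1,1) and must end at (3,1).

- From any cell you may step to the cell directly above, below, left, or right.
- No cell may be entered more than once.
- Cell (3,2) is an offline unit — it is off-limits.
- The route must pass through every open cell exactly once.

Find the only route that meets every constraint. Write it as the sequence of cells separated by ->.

(1,1) -> (1,2) -> (1,3) -> (1,4) -> (2,4) -> (3,4) -> (3,3) -> (2,3) -> (2,2) -> (2,1) -> (3,1)

Need to visit all 11 open cells exactly once, starting at (1,1) and ending at (3,1).
Route from (1,1): right 3 to (1,4), down 2 to (3,4), left 1 to (3,3), up 1 to (2,3), left 2 to (2,1), down 1 to (3,1) — 10 moves in all.
Check: all 11 open cells covered.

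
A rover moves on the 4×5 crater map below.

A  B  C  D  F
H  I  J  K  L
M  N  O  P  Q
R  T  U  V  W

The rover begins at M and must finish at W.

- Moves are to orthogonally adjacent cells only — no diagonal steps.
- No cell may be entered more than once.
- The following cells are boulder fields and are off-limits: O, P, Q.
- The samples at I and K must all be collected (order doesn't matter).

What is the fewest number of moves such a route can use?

Any route passes through I and K in some order between M and W. Summing Manhattan distances along each leg and taking the cheapest ordering (M → I → K → W) gives a lower bound of 2 + 2 + 3 = 7 moves.
That bound ignores the blocked cells. Measuring each leg by the fewest moves that actually steer around them (M→I: 2; I→K: 2; K→W: 7) raises the lower bound to 11.
The shortest route satisfying every rule uses 13 moves: M → H → A → B → C → D → K → J → I → N → T → U → V → W.
The bound of 11 isn't tight here; checking systematically, no route of length 11 through 12 satisfies every constraint, so 13 is the minimum.

13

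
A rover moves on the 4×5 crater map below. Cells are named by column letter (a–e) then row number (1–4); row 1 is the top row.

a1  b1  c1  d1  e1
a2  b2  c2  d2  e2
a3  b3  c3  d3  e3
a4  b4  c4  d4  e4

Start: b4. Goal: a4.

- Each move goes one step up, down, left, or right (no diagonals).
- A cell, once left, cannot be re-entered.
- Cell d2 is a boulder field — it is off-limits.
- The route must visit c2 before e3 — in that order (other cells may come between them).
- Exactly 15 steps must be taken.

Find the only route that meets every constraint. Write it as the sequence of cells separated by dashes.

b4 - b3 - b2 - c2 - c3 - d3 - e3 - e2 - e1 - d1 - c1 - b1 - a1 - a2 - a3 - a4

The waypoints must appear in the order c2, e3, with no cell reused.
Route from b4: 2× up (reaching b2), right to c2, down to c3, 2× right (reaching e3), 2× up (reaching e1), 4× left (reaching a1), 3× down (reaching a4) — 15 moves in all.
Check: order respected (c2 at step 3, e3 at step 6); 15 moves as required.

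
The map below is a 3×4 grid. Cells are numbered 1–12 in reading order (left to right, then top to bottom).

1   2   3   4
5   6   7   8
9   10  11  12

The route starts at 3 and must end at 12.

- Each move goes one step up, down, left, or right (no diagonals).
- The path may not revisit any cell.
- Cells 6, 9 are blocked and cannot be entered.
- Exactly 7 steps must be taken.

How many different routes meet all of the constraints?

0

Need simple routes of exactly 7 moves from 3 to 12 (Manhattan distance 3, so 2 moves are spent on a detour and 2 undoing it).
No route satisfies every constraint, so the count is 0.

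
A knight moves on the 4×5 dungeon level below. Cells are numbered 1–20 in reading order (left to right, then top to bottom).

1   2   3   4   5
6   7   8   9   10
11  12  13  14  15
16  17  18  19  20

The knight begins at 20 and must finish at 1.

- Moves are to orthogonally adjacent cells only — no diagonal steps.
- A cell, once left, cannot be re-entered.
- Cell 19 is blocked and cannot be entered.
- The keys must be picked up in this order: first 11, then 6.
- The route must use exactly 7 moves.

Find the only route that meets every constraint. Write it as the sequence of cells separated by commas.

The waypoints must appear in the order 11, 6, with no cell reused.
Route from 20: up 1 to 15, left 4 to 11, up 2 to 1 — 7 moves in all.
Check: order respected (11 at step 5, 6 at step 6); 7 moves as required.

20, 15, 14, 13, 12, 11, 6, 1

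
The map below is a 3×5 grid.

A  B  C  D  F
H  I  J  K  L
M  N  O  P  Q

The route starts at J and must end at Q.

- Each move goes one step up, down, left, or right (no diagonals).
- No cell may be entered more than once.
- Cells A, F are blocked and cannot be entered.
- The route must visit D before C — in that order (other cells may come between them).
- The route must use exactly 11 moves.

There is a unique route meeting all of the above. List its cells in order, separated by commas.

J, K, D, C, B, I, H, M, N, O, P, Q

The waypoints must appear in the order D, C, with no cell reused.
Route from J: right to K, up to D, 2× left (reaching B), down to I, left to H, down to M, 4× right (reaching Q) — 11 moves in all.
Check: order respected (D at step 2, C at step 3); 11 moves as required.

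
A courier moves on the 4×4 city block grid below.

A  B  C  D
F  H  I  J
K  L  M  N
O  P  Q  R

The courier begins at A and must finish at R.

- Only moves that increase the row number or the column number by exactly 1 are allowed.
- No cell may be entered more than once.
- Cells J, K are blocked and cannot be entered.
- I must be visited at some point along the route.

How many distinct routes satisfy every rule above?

A right/down-only route from A to R makes exactly 3 down-moves and 3 right-moves in some order.
With no other constraints that would be C(6,3) = 20 routes.
Split at I and multiply the segment counts (each segment already excludes blocked cells): A→I: 3; I→R: 2; product = 6.
That gives 6 routes.

6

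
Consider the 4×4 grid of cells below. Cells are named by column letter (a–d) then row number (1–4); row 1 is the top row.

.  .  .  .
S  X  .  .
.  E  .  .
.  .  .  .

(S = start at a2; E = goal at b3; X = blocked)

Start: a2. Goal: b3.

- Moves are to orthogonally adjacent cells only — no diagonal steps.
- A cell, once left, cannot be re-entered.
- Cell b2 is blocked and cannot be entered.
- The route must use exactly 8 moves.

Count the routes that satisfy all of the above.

Need simple routes of exactly 8 moves from a2 to b3 (Manhattan distance 2, so 3 moves are spent on a detour and 3 undoing it).
Enumerating: a2 a1 b1 c1 c2 c3 c4 b4 b3 | a2 a1 b1 c1 c2 d2 d3 c3 b3 | a2 a1 b1 c1 d1 d2 d3 c3 b3 | a2 a1 b1 c1 d1 d2 c2 c3 b3 | a2 a3 a4 b4 c4 d4 d3 c3 b3.
That gives 5 routes.

5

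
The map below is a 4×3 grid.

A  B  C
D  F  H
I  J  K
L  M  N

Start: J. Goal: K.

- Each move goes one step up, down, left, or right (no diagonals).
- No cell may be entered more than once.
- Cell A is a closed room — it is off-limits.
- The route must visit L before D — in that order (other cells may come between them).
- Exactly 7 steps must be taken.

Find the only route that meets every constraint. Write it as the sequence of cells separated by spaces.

The waypoints must appear in the order L, D, with no cell reused.
Route from J: down 1 to M, left 1 to L, up 2 to D, right 2 to H, down 1 to K — 7 moves in all.
Check: order respected (L at step 2, D at step 4); 7 moves as required.

J M L I D F H K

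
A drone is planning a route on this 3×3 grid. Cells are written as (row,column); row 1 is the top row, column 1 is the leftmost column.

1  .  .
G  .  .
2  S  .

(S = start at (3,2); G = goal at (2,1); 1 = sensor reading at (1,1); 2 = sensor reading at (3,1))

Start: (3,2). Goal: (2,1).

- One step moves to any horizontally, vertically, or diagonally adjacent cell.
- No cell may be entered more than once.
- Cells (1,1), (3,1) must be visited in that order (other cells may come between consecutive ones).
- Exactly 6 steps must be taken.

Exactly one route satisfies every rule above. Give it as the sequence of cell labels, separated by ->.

The waypoints must appear in the order (1,1), (3,1), with no cell reused.
Route from (3,2): up-right to (2,3), up-left to (1,2), left to (1,1), down-right to (2,2), down-left to (3,1), up to (2,1) — 6 moves in all.
Check: order respected (1 at step 3, 2 at step 5); 6 moves as required.

(3,2) -> (2,3) -> (1,2) -> (1,1) -> (2,2) -> (3,1) -> (2,1)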